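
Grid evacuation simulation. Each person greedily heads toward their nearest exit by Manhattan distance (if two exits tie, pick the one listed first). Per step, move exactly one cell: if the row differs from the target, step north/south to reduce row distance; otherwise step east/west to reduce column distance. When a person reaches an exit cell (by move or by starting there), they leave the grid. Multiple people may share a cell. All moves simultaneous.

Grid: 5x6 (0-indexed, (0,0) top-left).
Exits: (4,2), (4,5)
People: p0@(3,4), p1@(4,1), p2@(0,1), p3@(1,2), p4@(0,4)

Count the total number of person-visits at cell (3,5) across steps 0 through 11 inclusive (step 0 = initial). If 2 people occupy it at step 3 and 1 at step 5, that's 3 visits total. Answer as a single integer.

Step 0: p0@(3,4) p1@(4,1) p2@(0,1) p3@(1,2) p4@(0,4) -> at (3,5): 0 [-], cum=0
Step 1: p0@(4,4) p1@ESC p2@(1,1) p3@(2,2) p4@(1,4) -> at (3,5): 0 [-], cum=0
Step 2: p0@ESC p1@ESC p2@(2,1) p3@(3,2) p4@(2,4) -> at (3,5): 0 [-], cum=0
Step 3: p0@ESC p1@ESC p2@(3,1) p3@ESC p4@(3,4) -> at (3,5): 0 [-], cum=0
Step 4: p0@ESC p1@ESC p2@(4,1) p3@ESC p4@(4,4) -> at (3,5): 0 [-], cum=0
Step 5: p0@ESC p1@ESC p2@ESC p3@ESC p4@ESC -> at (3,5): 0 [-], cum=0
Total visits = 0

Answer: 0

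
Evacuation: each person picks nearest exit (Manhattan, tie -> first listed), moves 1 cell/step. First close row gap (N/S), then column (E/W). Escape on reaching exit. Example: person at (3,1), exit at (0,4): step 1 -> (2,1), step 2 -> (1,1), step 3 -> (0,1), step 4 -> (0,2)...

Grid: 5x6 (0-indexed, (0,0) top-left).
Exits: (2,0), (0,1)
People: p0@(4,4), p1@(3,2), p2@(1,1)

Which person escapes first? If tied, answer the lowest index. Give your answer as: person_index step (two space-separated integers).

Answer: 2 1

Derivation:
Step 1: p0:(4,4)->(3,4) | p1:(3,2)->(2,2) | p2:(1,1)->(0,1)->EXIT
Step 2: p0:(3,4)->(2,4) | p1:(2,2)->(2,1) | p2:escaped
Step 3: p0:(2,4)->(2,3) | p1:(2,1)->(2,0)->EXIT | p2:escaped
Step 4: p0:(2,3)->(2,2) | p1:escaped | p2:escaped
Step 5: p0:(2,2)->(2,1) | p1:escaped | p2:escaped
Step 6: p0:(2,1)->(2,0)->EXIT | p1:escaped | p2:escaped
Exit steps: [6, 3, 1]
First to escape: p2 at step 1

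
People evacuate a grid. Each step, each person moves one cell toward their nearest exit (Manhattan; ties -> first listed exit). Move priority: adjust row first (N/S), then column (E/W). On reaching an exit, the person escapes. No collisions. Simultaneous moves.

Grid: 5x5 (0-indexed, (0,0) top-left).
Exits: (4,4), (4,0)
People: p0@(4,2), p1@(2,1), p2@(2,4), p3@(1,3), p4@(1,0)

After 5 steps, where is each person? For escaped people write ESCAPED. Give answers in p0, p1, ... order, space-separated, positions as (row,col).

Step 1: p0:(4,2)->(4,3) | p1:(2,1)->(3,1) | p2:(2,4)->(3,4) | p3:(1,3)->(2,3) | p4:(1,0)->(2,0)
Step 2: p0:(4,3)->(4,4)->EXIT | p1:(3,1)->(4,1) | p2:(3,4)->(4,4)->EXIT | p3:(2,3)->(3,3) | p4:(2,0)->(3,0)
Step 3: p0:escaped | p1:(4,1)->(4,0)->EXIT | p2:escaped | p3:(3,3)->(4,3) | p4:(3,0)->(4,0)->EXIT
Step 4: p0:escaped | p1:escaped | p2:escaped | p3:(4,3)->(4,4)->EXIT | p4:escaped

ESCAPED ESCAPED ESCAPED ESCAPED ESCAPED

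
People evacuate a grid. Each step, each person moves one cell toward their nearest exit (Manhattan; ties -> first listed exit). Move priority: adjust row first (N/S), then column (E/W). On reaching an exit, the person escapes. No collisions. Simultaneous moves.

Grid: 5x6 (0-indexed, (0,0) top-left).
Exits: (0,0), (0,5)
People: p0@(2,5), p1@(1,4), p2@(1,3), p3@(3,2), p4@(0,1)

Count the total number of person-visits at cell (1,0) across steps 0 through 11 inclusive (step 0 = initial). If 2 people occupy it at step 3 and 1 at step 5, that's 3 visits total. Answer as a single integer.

Step 0: p0@(2,5) p1@(1,4) p2@(1,3) p3@(3,2) p4@(0,1) -> at (1,0): 0 [-], cum=0
Step 1: p0@(1,5) p1@(0,4) p2@(0,3) p3@(2,2) p4@ESC -> at (1,0): 0 [-], cum=0
Step 2: p0@ESC p1@ESC p2@(0,4) p3@(1,2) p4@ESC -> at (1,0): 0 [-], cum=0
Step 3: p0@ESC p1@ESC p2@ESC p3@(0,2) p4@ESC -> at (1,0): 0 [-], cum=0
Step 4: p0@ESC p1@ESC p2@ESC p3@(0,1) p4@ESC -> at (1,0): 0 [-], cum=0
Step 5: p0@ESC p1@ESC p2@ESC p3@ESC p4@ESC -> at (1,0): 0 [-], cum=0
Total visits = 0

Answer: 0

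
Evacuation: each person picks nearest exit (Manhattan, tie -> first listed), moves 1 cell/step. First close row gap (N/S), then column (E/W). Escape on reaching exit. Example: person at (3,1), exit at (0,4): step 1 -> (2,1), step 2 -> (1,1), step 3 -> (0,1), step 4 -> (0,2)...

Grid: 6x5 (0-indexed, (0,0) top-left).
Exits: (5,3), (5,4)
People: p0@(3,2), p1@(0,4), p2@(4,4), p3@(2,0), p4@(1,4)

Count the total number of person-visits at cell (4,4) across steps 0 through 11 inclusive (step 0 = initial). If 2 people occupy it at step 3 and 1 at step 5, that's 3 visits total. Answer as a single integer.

Answer: 3

Derivation:
Step 0: p0@(3,2) p1@(0,4) p2@(4,4) p3@(2,0) p4@(1,4) -> at (4,4): 1 [p2], cum=1
Step 1: p0@(4,2) p1@(1,4) p2@ESC p3@(3,0) p4@(2,4) -> at (4,4): 0 [-], cum=1
Step 2: p0@(5,2) p1@(2,4) p2@ESC p3@(4,0) p4@(3,4) -> at (4,4): 0 [-], cum=1
Step 3: p0@ESC p1@(3,4) p2@ESC p3@(5,0) p4@(4,4) -> at (4,4): 1 [p4], cum=2
Step 4: p0@ESC p1@(4,4) p2@ESC p3@(5,1) p4@ESC -> at (4,4): 1 [p1], cum=3
Step 5: p0@ESC p1@ESC p2@ESC p3@(5,2) p4@ESC -> at (4,4): 0 [-], cum=3
Step 6: p0@ESC p1@ESC p2@ESC p3@ESC p4@ESC -> at (4,4): 0 [-], cum=3
Total visits = 3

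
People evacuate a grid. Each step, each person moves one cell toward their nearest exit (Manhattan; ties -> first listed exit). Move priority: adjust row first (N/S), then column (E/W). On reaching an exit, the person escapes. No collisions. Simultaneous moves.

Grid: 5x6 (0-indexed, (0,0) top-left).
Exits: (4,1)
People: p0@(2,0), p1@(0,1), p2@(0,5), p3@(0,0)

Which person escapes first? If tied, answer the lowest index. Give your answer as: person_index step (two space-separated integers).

Step 1: p0:(2,0)->(3,0) | p1:(0,1)->(1,1) | p2:(0,5)->(1,5) | p3:(0,0)->(1,0)
Step 2: p0:(3,0)->(4,0) | p1:(1,1)->(2,1) | p2:(1,5)->(2,5) | p3:(1,0)->(2,0)
Step 3: p0:(4,0)->(4,1)->EXIT | p1:(2,1)->(3,1) | p2:(2,5)->(3,5) | p3:(2,0)->(3,0)
Step 4: p0:escaped | p1:(3,1)->(4,1)->EXIT | p2:(3,5)->(4,5) | p3:(3,0)->(4,0)
Step 5: p0:escaped | p1:escaped | p2:(4,5)->(4,4) | p3:(4,0)->(4,1)->EXIT
Step 6: p0:escaped | p1:escaped | p2:(4,4)->(4,3) | p3:escaped
Step 7: p0:escaped | p1:escaped | p2:(4,3)->(4,2) | p3:escaped
Step 8: p0:escaped | p1:escaped | p2:(4,2)->(4,1)->EXIT | p3:escaped
Exit steps: [3, 4, 8, 5]
First to escape: p0 at step 3

Answer: 0 3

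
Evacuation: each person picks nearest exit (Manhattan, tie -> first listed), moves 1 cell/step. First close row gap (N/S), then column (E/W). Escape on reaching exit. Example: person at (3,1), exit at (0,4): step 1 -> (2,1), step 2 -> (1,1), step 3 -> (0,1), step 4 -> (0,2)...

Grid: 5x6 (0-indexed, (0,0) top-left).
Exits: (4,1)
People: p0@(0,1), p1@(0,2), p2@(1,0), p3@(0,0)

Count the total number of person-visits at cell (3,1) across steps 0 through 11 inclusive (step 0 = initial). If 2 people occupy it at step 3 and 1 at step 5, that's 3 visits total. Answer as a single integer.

Answer: 1

Derivation:
Step 0: p0@(0,1) p1@(0,2) p2@(1,0) p3@(0,0) -> at (3,1): 0 [-], cum=0
Step 1: p0@(1,1) p1@(1,2) p2@(2,0) p3@(1,0) -> at (3,1): 0 [-], cum=0
Step 2: p0@(2,1) p1@(2,2) p2@(3,0) p3@(2,0) -> at (3,1): 0 [-], cum=0
Step 3: p0@(3,1) p1@(3,2) p2@(4,0) p3@(3,0) -> at (3,1): 1 [p0], cum=1
Step 4: p0@ESC p1@(4,2) p2@ESC p3@(4,0) -> at (3,1): 0 [-], cum=1
Step 5: p0@ESC p1@ESC p2@ESC p3@ESC -> at (3,1): 0 [-], cum=1
Total visits = 1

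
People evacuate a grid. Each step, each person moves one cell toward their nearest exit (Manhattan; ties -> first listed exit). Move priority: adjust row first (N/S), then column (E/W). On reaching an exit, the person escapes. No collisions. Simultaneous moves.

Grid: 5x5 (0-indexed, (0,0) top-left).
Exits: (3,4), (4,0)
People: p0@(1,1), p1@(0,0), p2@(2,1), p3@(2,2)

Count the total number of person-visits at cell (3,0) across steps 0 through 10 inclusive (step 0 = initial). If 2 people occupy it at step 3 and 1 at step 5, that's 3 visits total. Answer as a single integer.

Step 0: p0@(1,1) p1@(0,0) p2@(2,1) p3@(2,2) -> at (3,0): 0 [-], cum=0
Step 1: p0@(2,1) p1@(1,0) p2@(3,1) p3@(3,2) -> at (3,0): 0 [-], cum=0
Step 2: p0@(3,1) p1@(2,0) p2@(4,1) p3@(3,3) -> at (3,0): 0 [-], cum=0
Step 3: p0@(4,1) p1@(3,0) p2@ESC p3@ESC -> at (3,0): 1 [p1], cum=1
Step 4: p0@ESC p1@ESC p2@ESC p3@ESC -> at (3,0): 0 [-], cum=1
Total visits = 1

Answer: 1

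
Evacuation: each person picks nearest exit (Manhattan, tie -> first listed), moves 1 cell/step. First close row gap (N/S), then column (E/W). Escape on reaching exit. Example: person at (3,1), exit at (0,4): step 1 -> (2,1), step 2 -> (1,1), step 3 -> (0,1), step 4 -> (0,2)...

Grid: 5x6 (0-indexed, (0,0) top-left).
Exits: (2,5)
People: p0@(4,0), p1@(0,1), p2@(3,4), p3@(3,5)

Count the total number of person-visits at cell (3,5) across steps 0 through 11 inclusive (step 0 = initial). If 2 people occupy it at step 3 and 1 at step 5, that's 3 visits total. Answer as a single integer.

Step 0: p0@(4,0) p1@(0,1) p2@(3,4) p3@(3,5) -> at (3,5): 1 [p3], cum=1
Step 1: p0@(3,0) p1@(1,1) p2@(2,4) p3@ESC -> at (3,5): 0 [-], cum=1
Step 2: p0@(2,0) p1@(2,1) p2@ESC p3@ESC -> at (3,5): 0 [-], cum=1
Step 3: p0@(2,1) p1@(2,2) p2@ESC p3@ESC -> at (3,5): 0 [-], cum=1
Step 4: p0@(2,2) p1@(2,3) p2@ESC p3@ESC -> at (3,5): 0 [-], cum=1
Step 5: p0@(2,3) p1@(2,4) p2@ESC p3@ESC -> at (3,5): 0 [-], cum=1
Step 6: p0@(2,4) p1@ESC p2@ESC p3@ESC -> at (3,5): 0 [-], cum=1
Step 7: p0@ESC p1@ESC p2@ESC p3@ESC -> at (3,5): 0 [-], cum=1
Total visits = 1

Answer: 1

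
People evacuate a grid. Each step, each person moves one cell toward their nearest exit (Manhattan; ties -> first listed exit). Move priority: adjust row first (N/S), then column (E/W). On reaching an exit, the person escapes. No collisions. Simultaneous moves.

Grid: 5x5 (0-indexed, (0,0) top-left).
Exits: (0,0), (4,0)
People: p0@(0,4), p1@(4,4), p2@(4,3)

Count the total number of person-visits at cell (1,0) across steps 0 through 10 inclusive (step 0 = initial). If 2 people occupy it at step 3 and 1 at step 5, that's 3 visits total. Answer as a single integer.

Answer: 0

Derivation:
Step 0: p0@(0,4) p1@(4,4) p2@(4,3) -> at (1,0): 0 [-], cum=0
Step 1: p0@(0,3) p1@(4,3) p2@(4,2) -> at (1,0): 0 [-], cum=0
Step 2: p0@(0,2) p1@(4,2) p2@(4,1) -> at (1,0): 0 [-], cum=0
Step 3: p0@(0,1) p1@(4,1) p2@ESC -> at (1,0): 0 [-], cum=0
Step 4: p0@ESC p1@ESC p2@ESC -> at (1,0): 0 [-], cum=0
Total visits = 0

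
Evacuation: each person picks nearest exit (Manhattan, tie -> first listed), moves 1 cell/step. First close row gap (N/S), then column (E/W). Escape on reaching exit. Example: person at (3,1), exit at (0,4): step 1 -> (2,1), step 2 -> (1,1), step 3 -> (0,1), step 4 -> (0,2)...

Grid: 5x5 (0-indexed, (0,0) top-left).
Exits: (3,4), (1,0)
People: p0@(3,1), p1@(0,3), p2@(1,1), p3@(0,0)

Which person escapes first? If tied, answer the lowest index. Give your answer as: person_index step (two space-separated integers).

Step 1: p0:(3,1)->(3,2) | p1:(0,3)->(1,3) | p2:(1,1)->(1,0)->EXIT | p3:(0,0)->(1,0)->EXIT
Step 2: p0:(3,2)->(3,3) | p1:(1,3)->(2,3) | p2:escaped | p3:escaped
Step 3: p0:(3,3)->(3,4)->EXIT | p1:(2,3)->(3,3) | p2:escaped | p3:escaped
Step 4: p0:escaped | p1:(3,3)->(3,4)->EXIT | p2:escaped | p3:escaped
Exit steps: [3, 4, 1, 1]
First to escape: p2 at step 1

Answer: 2 1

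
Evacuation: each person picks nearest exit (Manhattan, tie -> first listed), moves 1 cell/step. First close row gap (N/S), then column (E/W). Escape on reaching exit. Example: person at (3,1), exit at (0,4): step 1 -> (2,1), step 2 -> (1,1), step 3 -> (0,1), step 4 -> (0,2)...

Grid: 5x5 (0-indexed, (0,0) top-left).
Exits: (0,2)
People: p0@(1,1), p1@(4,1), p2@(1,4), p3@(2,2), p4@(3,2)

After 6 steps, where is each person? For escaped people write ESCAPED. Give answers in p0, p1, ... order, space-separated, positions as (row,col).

Step 1: p0:(1,1)->(0,1) | p1:(4,1)->(3,1) | p2:(1,4)->(0,4) | p3:(2,2)->(1,2) | p4:(3,2)->(2,2)
Step 2: p0:(0,1)->(0,2)->EXIT | p1:(3,1)->(2,1) | p2:(0,4)->(0,3) | p3:(1,2)->(0,2)->EXIT | p4:(2,2)->(1,2)
Step 3: p0:escaped | p1:(2,1)->(1,1) | p2:(0,3)->(0,2)->EXIT | p3:escaped | p4:(1,2)->(0,2)->EXIT
Step 4: p0:escaped | p1:(1,1)->(0,1) | p2:escaped | p3:escaped | p4:escaped
Step 5: p0:escaped | p1:(0,1)->(0,2)->EXIT | p2:escaped | p3:escaped | p4:escaped

ESCAPED ESCAPED ESCAPED ESCAPED ESCAPED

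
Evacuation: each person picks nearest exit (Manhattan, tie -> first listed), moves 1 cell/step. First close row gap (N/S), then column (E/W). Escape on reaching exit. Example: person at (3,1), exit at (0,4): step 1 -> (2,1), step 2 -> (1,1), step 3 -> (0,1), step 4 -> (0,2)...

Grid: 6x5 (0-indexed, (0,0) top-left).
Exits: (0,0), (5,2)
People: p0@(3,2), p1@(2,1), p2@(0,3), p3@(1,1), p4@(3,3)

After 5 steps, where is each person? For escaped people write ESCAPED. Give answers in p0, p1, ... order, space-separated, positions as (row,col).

Step 1: p0:(3,2)->(4,2) | p1:(2,1)->(1,1) | p2:(0,3)->(0,2) | p3:(1,1)->(0,1) | p4:(3,3)->(4,3)
Step 2: p0:(4,2)->(5,2)->EXIT | p1:(1,1)->(0,1) | p2:(0,2)->(0,1) | p3:(0,1)->(0,0)->EXIT | p4:(4,3)->(5,3)
Step 3: p0:escaped | p1:(0,1)->(0,0)->EXIT | p2:(0,1)->(0,0)->EXIT | p3:escaped | p4:(5,3)->(5,2)->EXIT

ESCAPED ESCAPED ESCAPED ESCAPED ESCAPED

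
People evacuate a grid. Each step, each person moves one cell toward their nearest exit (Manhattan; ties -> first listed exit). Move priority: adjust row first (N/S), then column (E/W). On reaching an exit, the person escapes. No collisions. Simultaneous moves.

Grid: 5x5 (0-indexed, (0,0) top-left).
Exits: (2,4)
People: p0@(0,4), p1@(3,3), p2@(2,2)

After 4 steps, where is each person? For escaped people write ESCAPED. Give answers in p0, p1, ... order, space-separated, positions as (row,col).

Step 1: p0:(0,4)->(1,4) | p1:(3,3)->(2,3) | p2:(2,2)->(2,3)
Step 2: p0:(1,4)->(2,4)->EXIT | p1:(2,3)->(2,4)->EXIT | p2:(2,3)->(2,4)->EXIT

ESCAPED ESCAPED ESCAPED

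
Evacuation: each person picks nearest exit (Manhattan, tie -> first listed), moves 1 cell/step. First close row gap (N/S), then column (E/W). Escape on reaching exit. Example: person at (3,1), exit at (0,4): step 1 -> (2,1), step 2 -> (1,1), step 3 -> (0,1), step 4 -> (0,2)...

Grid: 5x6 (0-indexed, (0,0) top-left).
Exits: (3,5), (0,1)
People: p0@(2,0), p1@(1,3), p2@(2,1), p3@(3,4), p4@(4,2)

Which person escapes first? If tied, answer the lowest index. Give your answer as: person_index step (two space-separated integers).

Answer: 3 1

Derivation:
Step 1: p0:(2,0)->(1,0) | p1:(1,3)->(0,3) | p2:(2,1)->(1,1) | p3:(3,4)->(3,5)->EXIT | p4:(4,2)->(3,2)
Step 2: p0:(1,0)->(0,0) | p1:(0,3)->(0,2) | p2:(1,1)->(0,1)->EXIT | p3:escaped | p4:(3,2)->(3,3)
Step 3: p0:(0,0)->(0,1)->EXIT | p1:(0,2)->(0,1)->EXIT | p2:escaped | p3:escaped | p4:(3,3)->(3,4)
Step 4: p0:escaped | p1:escaped | p2:escaped | p3:escaped | p4:(3,4)->(3,5)->EXIT
Exit steps: [3, 3, 2, 1, 4]
First to escape: p3 at step 1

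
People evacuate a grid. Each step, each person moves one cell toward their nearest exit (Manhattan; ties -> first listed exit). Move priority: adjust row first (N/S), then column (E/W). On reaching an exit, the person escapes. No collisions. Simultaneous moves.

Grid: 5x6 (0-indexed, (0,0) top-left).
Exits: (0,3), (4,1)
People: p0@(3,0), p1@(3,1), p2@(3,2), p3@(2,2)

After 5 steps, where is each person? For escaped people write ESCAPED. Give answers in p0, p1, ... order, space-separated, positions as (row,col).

Step 1: p0:(3,0)->(4,0) | p1:(3,1)->(4,1)->EXIT | p2:(3,2)->(4,2) | p3:(2,2)->(1,2)
Step 2: p0:(4,0)->(4,1)->EXIT | p1:escaped | p2:(4,2)->(4,1)->EXIT | p3:(1,2)->(0,2)
Step 3: p0:escaped | p1:escaped | p2:escaped | p3:(0,2)->(0,3)->EXIT

ESCAPED ESCAPED ESCAPED ESCAPED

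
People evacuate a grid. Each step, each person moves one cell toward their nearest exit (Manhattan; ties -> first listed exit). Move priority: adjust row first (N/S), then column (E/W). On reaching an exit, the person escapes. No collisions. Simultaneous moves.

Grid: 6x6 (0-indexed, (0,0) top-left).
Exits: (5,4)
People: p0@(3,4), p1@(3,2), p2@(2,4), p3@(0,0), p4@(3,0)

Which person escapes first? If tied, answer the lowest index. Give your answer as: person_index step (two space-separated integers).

Answer: 0 2

Derivation:
Step 1: p0:(3,4)->(4,4) | p1:(3,2)->(4,2) | p2:(2,4)->(3,4) | p3:(0,0)->(1,0) | p4:(3,0)->(4,0)
Step 2: p0:(4,4)->(5,4)->EXIT | p1:(4,2)->(5,2) | p2:(3,4)->(4,4) | p3:(1,0)->(2,0) | p4:(4,0)->(5,0)
Step 3: p0:escaped | p1:(5,2)->(5,3) | p2:(4,4)->(5,4)->EXIT | p3:(2,0)->(3,0) | p4:(5,0)->(5,1)
Step 4: p0:escaped | p1:(5,3)->(5,4)->EXIT | p2:escaped | p3:(3,0)->(4,0) | p4:(5,1)->(5,2)
Step 5: p0:escaped | p1:escaped | p2:escaped | p3:(4,0)->(5,0) | p4:(5,2)->(5,3)
Step 6: p0:escaped | p1:escaped | p2:escaped | p3:(5,0)->(5,1) | p4:(5,3)->(5,4)->EXIT
Step 7: p0:escaped | p1:escaped | p2:escaped | p3:(5,1)->(5,2) | p4:escaped
Step 8: p0:escaped | p1:escaped | p2:escaped | p3:(5,2)->(5,3) | p4:escaped
Step 9: p0:escaped | p1:escaped | p2:escaped | p3:(5,3)->(5,4)->EXIT | p4:escaped
Exit steps: [2, 4, 3, 9, 6]
First to escape: p0 at step 2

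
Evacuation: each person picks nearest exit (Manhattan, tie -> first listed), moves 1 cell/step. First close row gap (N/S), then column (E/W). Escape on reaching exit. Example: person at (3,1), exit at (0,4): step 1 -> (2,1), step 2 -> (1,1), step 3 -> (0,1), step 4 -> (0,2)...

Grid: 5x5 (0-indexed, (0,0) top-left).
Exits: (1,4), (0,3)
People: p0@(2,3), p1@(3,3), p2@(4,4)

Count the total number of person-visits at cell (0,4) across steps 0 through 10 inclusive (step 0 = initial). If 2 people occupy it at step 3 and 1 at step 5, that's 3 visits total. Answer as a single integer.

Step 0: p0@(2,3) p1@(3,3) p2@(4,4) -> at (0,4): 0 [-], cum=0
Step 1: p0@(1,3) p1@(2,3) p2@(3,4) -> at (0,4): 0 [-], cum=0
Step 2: p0@ESC p1@(1,3) p2@(2,4) -> at (0,4): 0 [-], cum=0
Step 3: p0@ESC p1@ESC p2@ESC -> at (0,4): 0 [-], cum=0
Total visits = 0

Answer: 0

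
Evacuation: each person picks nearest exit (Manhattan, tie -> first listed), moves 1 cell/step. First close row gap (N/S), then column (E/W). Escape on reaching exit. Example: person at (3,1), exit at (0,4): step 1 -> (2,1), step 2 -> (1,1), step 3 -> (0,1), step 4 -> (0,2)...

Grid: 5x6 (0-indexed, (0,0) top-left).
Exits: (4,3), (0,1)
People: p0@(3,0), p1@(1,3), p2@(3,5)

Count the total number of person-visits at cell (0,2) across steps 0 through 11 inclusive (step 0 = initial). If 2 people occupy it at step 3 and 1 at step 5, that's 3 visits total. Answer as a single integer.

Answer: 0

Derivation:
Step 0: p0@(3,0) p1@(1,3) p2@(3,5) -> at (0,2): 0 [-], cum=0
Step 1: p0@(4,0) p1@(2,3) p2@(4,5) -> at (0,2): 0 [-], cum=0
Step 2: p0@(4,1) p1@(3,3) p2@(4,4) -> at (0,2): 0 [-], cum=0
Step 3: p0@(4,2) p1@ESC p2@ESC -> at (0,2): 0 [-], cum=0
Step 4: p0@ESC p1@ESC p2@ESC -> at (0,2): 0 [-], cum=0
Total visits = 0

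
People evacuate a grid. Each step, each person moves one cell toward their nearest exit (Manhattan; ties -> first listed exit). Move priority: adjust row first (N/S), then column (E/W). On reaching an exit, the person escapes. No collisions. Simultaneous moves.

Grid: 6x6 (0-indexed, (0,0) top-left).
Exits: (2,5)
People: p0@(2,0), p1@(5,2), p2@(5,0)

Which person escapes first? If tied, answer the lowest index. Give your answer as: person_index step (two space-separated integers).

Step 1: p0:(2,0)->(2,1) | p1:(5,2)->(4,2) | p2:(5,0)->(4,0)
Step 2: p0:(2,1)->(2,2) | p1:(4,2)->(3,2) | p2:(4,0)->(3,0)
Step 3: p0:(2,2)->(2,3) | p1:(3,2)->(2,2) | p2:(3,0)->(2,0)
Step 4: p0:(2,3)->(2,4) | p1:(2,2)->(2,3) | p2:(2,0)->(2,1)
Step 5: p0:(2,4)->(2,5)->EXIT | p1:(2,3)->(2,4) | p2:(2,1)->(2,2)
Step 6: p0:escaped | p1:(2,4)->(2,5)->EXIT | p2:(2,2)->(2,3)
Step 7: p0:escaped | p1:escaped | p2:(2,3)->(2,4)
Step 8: p0:escaped | p1:escaped | p2:(2,4)->(2,5)->EXIT
Exit steps: [5, 6, 8]
First to escape: p0 at step 5

Answer: 0 5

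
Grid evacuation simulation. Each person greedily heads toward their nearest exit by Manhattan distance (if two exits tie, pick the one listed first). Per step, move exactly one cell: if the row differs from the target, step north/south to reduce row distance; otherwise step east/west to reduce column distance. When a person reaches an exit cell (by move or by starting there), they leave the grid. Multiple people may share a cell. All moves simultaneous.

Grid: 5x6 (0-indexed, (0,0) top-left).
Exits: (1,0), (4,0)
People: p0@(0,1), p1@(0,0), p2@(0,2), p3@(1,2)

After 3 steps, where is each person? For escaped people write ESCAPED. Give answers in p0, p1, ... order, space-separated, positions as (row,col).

Step 1: p0:(0,1)->(1,1) | p1:(0,0)->(1,0)->EXIT | p2:(0,2)->(1,2) | p3:(1,2)->(1,1)
Step 2: p0:(1,1)->(1,0)->EXIT | p1:escaped | p2:(1,2)->(1,1) | p3:(1,1)->(1,0)->EXIT
Step 3: p0:escaped | p1:escaped | p2:(1,1)->(1,0)->EXIT | p3:escaped

ESCAPED ESCAPED ESCAPED ESCAPED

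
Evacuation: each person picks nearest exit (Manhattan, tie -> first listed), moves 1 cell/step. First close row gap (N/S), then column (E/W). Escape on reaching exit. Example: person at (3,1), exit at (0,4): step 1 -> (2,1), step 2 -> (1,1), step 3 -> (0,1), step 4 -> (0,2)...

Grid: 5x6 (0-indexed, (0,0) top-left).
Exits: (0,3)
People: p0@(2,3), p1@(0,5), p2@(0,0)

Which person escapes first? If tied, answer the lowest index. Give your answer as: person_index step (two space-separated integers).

Answer: 0 2

Derivation:
Step 1: p0:(2,3)->(1,3) | p1:(0,5)->(0,4) | p2:(0,0)->(0,1)
Step 2: p0:(1,3)->(0,3)->EXIT | p1:(0,4)->(0,3)->EXIT | p2:(0,1)->(0,2)
Step 3: p0:escaped | p1:escaped | p2:(0,2)->(0,3)->EXIT
Exit steps: [2, 2, 3]
First to escape: p0 at step 2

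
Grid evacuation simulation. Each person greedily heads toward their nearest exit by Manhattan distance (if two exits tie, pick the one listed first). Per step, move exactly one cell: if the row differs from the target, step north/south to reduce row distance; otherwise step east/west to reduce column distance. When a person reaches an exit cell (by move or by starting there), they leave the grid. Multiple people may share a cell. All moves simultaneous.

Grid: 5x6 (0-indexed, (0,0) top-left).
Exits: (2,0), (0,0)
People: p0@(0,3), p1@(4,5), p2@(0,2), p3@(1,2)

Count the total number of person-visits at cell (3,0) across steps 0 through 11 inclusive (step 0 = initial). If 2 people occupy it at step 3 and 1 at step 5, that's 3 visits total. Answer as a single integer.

Answer: 0

Derivation:
Step 0: p0@(0,3) p1@(4,5) p2@(0,2) p3@(1,2) -> at (3,0): 0 [-], cum=0
Step 1: p0@(0,2) p1@(3,5) p2@(0,1) p3@(2,2) -> at (3,0): 0 [-], cum=0
Step 2: p0@(0,1) p1@(2,5) p2@ESC p3@(2,1) -> at (3,0): 0 [-], cum=0
Step 3: p0@ESC p1@(2,4) p2@ESC p3@ESC -> at (3,0): 0 [-], cum=0
Step 4: p0@ESC p1@(2,3) p2@ESC p3@ESC -> at (3,0): 0 [-], cum=0
Step 5: p0@ESC p1@(2,2) p2@ESC p3@ESC -> at (3,0): 0 [-], cum=0
Step 6: p0@ESC p1@(2,1) p2@ESC p3@ESC -> at (3,0): 0 [-], cum=0
Step 7: p0@ESC p1@ESC p2@ESC p3@ESC -> at (3,0): 0 [-], cum=0
Total visits = 0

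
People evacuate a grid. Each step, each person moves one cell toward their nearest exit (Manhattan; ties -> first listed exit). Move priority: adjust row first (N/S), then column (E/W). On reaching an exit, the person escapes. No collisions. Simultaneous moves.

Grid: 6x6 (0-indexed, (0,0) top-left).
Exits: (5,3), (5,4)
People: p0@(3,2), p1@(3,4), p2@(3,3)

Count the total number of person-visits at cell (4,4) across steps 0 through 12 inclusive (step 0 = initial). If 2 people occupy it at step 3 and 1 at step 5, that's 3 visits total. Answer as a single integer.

Answer: 1

Derivation:
Step 0: p0@(3,2) p1@(3,4) p2@(3,3) -> at (4,4): 0 [-], cum=0
Step 1: p0@(4,2) p1@(4,4) p2@(4,3) -> at (4,4): 1 [p1], cum=1
Step 2: p0@(5,2) p1@ESC p2@ESC -> at (4,4): 0 [-], cum=1
Step 3: p0@ESC p1@ESC p2@ESC -> at (4,4): 0 [-], cum=1
Total visits = 1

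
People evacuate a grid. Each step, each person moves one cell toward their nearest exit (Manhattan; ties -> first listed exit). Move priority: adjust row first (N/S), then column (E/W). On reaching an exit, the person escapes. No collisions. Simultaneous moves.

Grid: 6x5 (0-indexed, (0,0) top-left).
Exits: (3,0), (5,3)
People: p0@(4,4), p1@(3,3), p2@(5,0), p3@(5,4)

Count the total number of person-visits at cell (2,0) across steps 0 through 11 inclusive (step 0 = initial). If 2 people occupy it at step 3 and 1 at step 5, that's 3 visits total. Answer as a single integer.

Step 0: p0@(4,4) p1@(3,3) p2@(5,0) p3@(5,4) -> at (2,0): 0 [-], cum=0
Step 1: p0@(5,4) p1@(4,3) p2@(4,0) p3@ESC -> at (2,0): 0 [-], cum=0
Step 2: p0@ESC p1@ESC p2@ESC p3@ESC -> at (2,0): 0 [-], cum=0
Total visits = 0

Answer: 0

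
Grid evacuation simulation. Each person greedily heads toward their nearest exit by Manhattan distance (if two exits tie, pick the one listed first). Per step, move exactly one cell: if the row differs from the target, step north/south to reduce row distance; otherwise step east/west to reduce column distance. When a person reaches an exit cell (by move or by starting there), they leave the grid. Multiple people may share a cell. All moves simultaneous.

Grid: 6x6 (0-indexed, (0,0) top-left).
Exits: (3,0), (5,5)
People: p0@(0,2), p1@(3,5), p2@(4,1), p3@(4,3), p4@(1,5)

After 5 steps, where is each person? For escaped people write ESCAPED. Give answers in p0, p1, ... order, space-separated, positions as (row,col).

Step 1: p0:(0,2)->(1,2) | p1:(3,5)->(4,5) | p2:(4,1)->(3,1) | p3:(4,3)->(5,3) | p4:(1,5)->(2,5)
Step 2: p0:(1,2)->(2,2) | p1:(4,5)->(5,5)->EXIT | p2:(3,1)->(3,0)->EXIT | p3:(5,3)->(5,4) | p4:(2,5)->(3,5)
Step 3: p0:(2,2)->(3,2) | p1:escaped | p2:escaped | p3:(5,4)->(5,5)->EXIT | p4:(3,5)->(4,5)
Step 4: p0:(3,2)->(3,1) | p1:escaped | p2:escaped | p3:escaped | p4:(4,5)->(5,5)->EXIT
Step 5: p0:(3,1)->(3,0)->EXIT | p1:escaped | p2:escaped | p3:escaped | p4:escaped

ESCAPED ESCAPED ESCAPED ESCAPED ESCAPED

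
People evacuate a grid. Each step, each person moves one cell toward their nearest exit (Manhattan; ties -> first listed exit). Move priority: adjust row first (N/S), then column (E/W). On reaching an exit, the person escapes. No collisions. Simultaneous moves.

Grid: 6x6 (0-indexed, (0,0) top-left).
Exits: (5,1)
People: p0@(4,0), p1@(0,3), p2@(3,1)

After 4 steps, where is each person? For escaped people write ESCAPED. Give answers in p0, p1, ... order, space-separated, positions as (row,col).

Step 1: p0:(4,0)->(5,0) | p1:(0,3)->(1,3) | p2:(3,1)->(4,1)
Step 2: p0:(5,0)->(5,1)->EXIT | p1:(1,3)->(2,3) | p2:(4,1)->(5,1)->EXIT
Step 3: p0:escaped | p1:(2,3)->(3,3) | p2:escaped
Step 4: p0:escaped | p1:(3,3)->(4,3) | p2:escaped

ESCAPED (4,3) ESCAPED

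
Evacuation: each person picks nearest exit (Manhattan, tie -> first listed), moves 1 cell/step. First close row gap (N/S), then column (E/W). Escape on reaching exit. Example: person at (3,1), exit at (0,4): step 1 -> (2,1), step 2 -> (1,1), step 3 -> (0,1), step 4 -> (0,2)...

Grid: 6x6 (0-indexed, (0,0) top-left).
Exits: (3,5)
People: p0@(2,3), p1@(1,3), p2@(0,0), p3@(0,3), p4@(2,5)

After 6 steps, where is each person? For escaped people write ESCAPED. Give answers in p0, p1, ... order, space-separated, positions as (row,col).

Step 1: p0:(2,3)->(3,3) | p1:(1,3)->(2,3) | p2:(0,0)->(1,0) | p3:(0,3)->(1,3) | p4:(2,5)->(3,5)->EXIT
Step 2: p0:(3,3)->(3,4) | p1:(2,3)->(3,3) | p2:(1,0)->(2,0) | p3:(1,3)->(2,3) | p4:escaped
Step 3: p0:(3,4)->(3,5)->EXIT | p1:(3,3)->(3,4) | p2:(2,0)->(3,0) | p3:(2,3)->(3,3) | p4:escaped
Step 4: p0:escaped | p1:(3,4)->(3,5)->EXIT | p2:(3,0)->(3,1) | p3:(3,3)->(3,4) | p4:escaped
Step 5: p0:escaped | p1:escaped | p2:(3,1)->(3,2) | p3:(3,4)->(3,5)->EXIT | p4:escaped
Step 6: p0:escaped | p1:escaped | p2:(3,2)->(3,3) | p3:escaped | p4:escaped

ESCAPED ESCAPED (3,3) ESCAPED ESCAPED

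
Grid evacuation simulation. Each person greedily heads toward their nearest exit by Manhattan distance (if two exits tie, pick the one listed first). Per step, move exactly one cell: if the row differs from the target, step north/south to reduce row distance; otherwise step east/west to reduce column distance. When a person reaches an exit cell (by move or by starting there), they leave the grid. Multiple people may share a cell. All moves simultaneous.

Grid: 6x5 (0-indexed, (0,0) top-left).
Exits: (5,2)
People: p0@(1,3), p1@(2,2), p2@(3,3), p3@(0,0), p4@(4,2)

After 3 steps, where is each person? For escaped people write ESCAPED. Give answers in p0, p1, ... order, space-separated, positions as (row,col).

Step 1: p0:(1,3)->(2,3) | p1:(2,2)->(3,2) | p2:(3,3)->(4,3) | p3:(0,0)->(1,0) | p4:(4,2)->(5,2)->EXIT
Step 2: p0:(2,3)->(3,3) | p1:(3,2)->(4,2) | p2:(4,3)->(5,3) | p3:(1,0)->(2,0) | p4:escaped
Step 3: p0:(3,3)->(4,3) | p1:(4,2)->(5,2)->EXIT | p2:(5,3)->(5,2)->EXIT | p3:(2,0)->(3,0) | p4:escaped

(4,3) ESCAPED ESCAPED (3,0) ESCAPED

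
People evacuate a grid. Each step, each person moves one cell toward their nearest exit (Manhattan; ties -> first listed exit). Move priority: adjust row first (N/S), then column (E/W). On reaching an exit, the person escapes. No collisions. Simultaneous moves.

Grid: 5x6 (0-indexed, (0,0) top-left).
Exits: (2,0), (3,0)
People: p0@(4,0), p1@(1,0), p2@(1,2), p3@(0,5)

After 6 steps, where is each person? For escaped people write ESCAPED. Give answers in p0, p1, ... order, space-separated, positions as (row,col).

Step 1: p0:(4,0)->(3,0)->EXIT | p1:(1,0)->(2,0)->EXIT | p2:(1,2)->(2,2) | p3:(0,5)->(1,5)
Step 2: p0:escaped | p1:escaped | p2:(2,2)->(2,1) | p3:(1,5)->(2,5)
Step 3: p0:escaped | p1:escaped | p2:(2,1)->(2,0)->EXIT | p3:(2,5)->(2,4)
Step 4: p0:escaped | p1:escaped | p2:escaped | p3:(2,4)->(2,3)
Step 5: p0:escaped | p1:escaped | p2:escaped | p3:(2,3)->(2,2)
Step 6: p0:escaped | p1:escaped | p2:escaped | p3:(2,2)->(2,1)

ESCAPED ESCAPED ESCAPED (2,1)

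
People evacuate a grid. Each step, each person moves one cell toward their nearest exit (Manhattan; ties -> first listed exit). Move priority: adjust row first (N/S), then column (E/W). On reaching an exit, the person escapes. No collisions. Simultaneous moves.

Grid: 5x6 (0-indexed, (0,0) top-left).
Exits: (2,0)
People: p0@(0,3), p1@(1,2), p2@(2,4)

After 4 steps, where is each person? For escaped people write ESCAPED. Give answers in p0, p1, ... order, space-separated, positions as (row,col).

Step 1: p0:(0,3)->(1,3) | p1:(1,2)->(2,2) | p2:(2,4)->(2,3)
Step 2: p0:(1,3)->(2,3) | p1:(2,2)->(2,1) | p2:(2,3)->(2,2)
Step 3: p0:(2,3)->(2,2) | p1:(2,1)->(2,0)->EXIT | p2:(2,2)->(2,1)
Step 4: p0:(2,2)->(2,1) | p1:escaped | p2:(2,1)->(2,0)->EXIT

(2,1) ESCAPED ESCAPED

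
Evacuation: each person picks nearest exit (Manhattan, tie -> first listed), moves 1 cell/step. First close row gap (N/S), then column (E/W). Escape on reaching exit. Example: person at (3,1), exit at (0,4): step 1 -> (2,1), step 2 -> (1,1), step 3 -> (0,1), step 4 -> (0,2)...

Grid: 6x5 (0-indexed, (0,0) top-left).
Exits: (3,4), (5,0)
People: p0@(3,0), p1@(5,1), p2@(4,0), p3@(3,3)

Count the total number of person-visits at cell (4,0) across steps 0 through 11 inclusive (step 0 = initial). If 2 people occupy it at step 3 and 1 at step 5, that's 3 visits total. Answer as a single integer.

Answer: 2

Derivation:
Step 0: p0@(3,0) p1@(5,1) p2@(4,0) p3@(3,3) -> at (4,0): 1 [p2], cum=1
Step 1: p0@(4,0) p1@ESC p2@ESC p3@ESC -> at (4,0): 1 [p0], cum=2
Step 2: p0@ESC p1@ESC p2@ESC p3@ESC -> at (4,0): 0 [-], cum=2
Total visits = 2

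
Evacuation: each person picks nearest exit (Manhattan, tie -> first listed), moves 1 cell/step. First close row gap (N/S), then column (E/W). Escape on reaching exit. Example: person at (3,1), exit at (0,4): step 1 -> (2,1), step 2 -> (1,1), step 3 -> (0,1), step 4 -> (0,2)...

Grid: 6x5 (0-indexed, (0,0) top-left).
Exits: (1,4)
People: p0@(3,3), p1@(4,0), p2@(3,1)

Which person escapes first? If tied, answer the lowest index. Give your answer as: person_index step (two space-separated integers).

Step 1: p0:(3,3)->(2,3) | p1:(4,0)->(3,0) | p2:(3,1)->(2,1)
Step 2: p0:(2,3)->(1,3) | p1:(3,0)->(2,0) | p2:(2,1)->(1,1)
Step 3: p0:(1,3)->(1,4)->EXIT | p1:(2,0)->(1,0) | p2:(1,1)->(1,2)
Step 4: p0:escaped | p1:(1,0)->(1,1) | p2:(1,2)->(1,3)
Step 5: p0:escaped | p1:(1,1)->(1,2) | p2:(1,3)->(1,4)->EXIT
Step 6: p0:escaped | p1:(1,2)->(1,3) | p2:escaped
Step 7: p0:escaped | p1:(1,3)->(1,4)->EXIT | p2:escaped
Exit steps: [3, 7, 5]
First to escape: p0 at step 3

Answer: 0 3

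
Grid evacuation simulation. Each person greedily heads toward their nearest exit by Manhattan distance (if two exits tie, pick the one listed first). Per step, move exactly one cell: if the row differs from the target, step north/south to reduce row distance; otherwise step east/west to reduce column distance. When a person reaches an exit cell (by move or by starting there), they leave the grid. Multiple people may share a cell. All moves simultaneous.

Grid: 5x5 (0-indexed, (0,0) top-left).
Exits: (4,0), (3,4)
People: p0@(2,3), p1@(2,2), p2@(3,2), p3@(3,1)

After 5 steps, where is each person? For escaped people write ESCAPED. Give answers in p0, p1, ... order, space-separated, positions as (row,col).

Step 1: p0:(2,3)->(3,3) | p1:(2,2)->(3,2) | p2:(3,2)->(3,3) | p3:(3,1)->(4,1)
Step 2: p0:(3,3)->(3,4)->EXIT | p1:(3,2)->(3,3) | p2:(3,3)->(3,4)->EXIT | p3:(4,1)->(4,0)->EXIT
Step 3: p0:escaped | p1:(3,3)->(3,4)->EXIT | p2:escaped | p3:escaped

ESCAPED ESCAPED ESCAPED ESCAPED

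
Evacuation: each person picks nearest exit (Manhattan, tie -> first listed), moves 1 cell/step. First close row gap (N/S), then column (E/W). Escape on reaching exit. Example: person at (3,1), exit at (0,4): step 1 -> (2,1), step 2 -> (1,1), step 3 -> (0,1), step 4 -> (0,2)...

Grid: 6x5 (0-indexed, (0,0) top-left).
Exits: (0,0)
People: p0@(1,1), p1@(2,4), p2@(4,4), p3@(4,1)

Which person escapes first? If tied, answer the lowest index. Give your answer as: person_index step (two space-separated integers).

Answer: 0 2

Derivation:
Step 1: p0:(1,1)->(0,1) | p1:(2,4)->(1,4) | p2:(4,4)->(3,4) | p3:(4,1)->(3,1)
Step 2: p0:(0,1)->(0,0)->EXIT | p1:(1,4)->(0,4) | p2:(3,4)->(2,4) | p3:(3,1)->(2,1)
Step 3: p0:escaped | p1:(0,4)->(0,3) | p2:(2,4)->(1,4) | p3:(2,1)->(1,1)
Step 4: p0:escaped | p1:(0,3)->(0,2) | p2:(1,4)->(0,4) | p3:(1,1)->(0,1)
Step 5: p0:escaped | p1:(0,2)->(0,1) | p2:(0,4)->(0,3) | p3:(0,1)->(0,0)->EXIT
Step 6: p0:escaped | p1:(0,1)->(0,0)->EXIT | p2:(0,3)->(0,2) | p3:escaped
Step 7: p0:escaped | p1:escaped | p2:(0,2)->(0,1) | p3:escaped
Step 8: p0:escaped | p1:escaped | p2:(0,1)->(0,0)->EXIT | p3:escaped
Exit steps: [2, 6, 8, 5]
First to escape: p0 at step 2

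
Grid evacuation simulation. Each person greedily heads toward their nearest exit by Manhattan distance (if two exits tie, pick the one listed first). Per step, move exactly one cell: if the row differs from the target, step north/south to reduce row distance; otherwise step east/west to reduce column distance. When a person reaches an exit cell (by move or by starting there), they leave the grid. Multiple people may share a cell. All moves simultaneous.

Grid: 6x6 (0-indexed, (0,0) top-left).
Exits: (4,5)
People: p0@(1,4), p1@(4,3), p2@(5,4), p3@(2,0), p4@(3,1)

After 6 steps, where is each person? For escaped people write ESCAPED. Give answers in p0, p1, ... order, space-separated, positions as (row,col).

Step 1: p0:(1,4)->(2,4) | p1:(4,3)->(4,4) | p2:(5,4)->(4,4) | p3:(2,0)->(3,0) | p4:(3,1)->(4,1)
Step 2: p0:(2,4)->(3,4) | p1:(4,4)->(4,5)->EXIT | p2:(4,4)->(4,5)->EXIT | p3:(3,0)->(4,0) | p4:(4,1)->(4,2)
Step 3: p0:(3,4)->(4,4) | p1:escaped | p2:escaped | p3:(4,0)->(4,1) | p4:(4,2)->(4,3)
Step 4: p0:(4,4)->(4,5)->EXIT | p1:escaped | p2:escaped | p3:(4,1)->(4,2) | p4:(4,3)->(4,4)
Step 5: p0:escaped | p1:escaped | p2:escaped | p3:(4,2)->(4,3) | p4:(4,4)->(4,5)->EXIT
Step 6: p0:escaped | p1:escaped | p2:escaped | p3:(4,3)->(4,4) | p4:escaped

ESCAPED ESCAPED ESCAPED (4,4) ESCAPED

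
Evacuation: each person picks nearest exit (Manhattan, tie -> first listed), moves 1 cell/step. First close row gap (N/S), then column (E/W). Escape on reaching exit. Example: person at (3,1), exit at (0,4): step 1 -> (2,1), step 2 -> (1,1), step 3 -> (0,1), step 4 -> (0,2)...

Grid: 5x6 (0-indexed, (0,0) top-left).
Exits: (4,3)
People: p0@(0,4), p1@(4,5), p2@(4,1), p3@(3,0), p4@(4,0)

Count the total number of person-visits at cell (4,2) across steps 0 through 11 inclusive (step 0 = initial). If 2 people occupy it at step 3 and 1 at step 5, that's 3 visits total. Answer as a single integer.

Answer: 3

Derivation:
Step 0: p0@(0,4) p1@(4,5) p2@(4,1) p3@(3,0) p4@(4,0) -> at (4,2): 0 [-], cum=0
Step 1: p0@(1,4) p1@(4,4) p2@(4,2) p3@(4,0) p4@(4,1) -> at (4,2): 1 [p2], cum=1
Step 2: p0@(2,4) p1@ESC p2@ESC p3@(4,1) p4@(4,2) -> at (4,2): 1 [p4], cum=2
Step 3: p0@(3,4) p1@ESC p2@ESC p3@(4,2) p4@ESC -> at (4,2): 1 [p3], cum=3
Step 4: p0@(4,4) p1@ESC p2@ESC p3@ESC p4@ESC -> at (4,2): 0 [-], cum=3
Step 5: p0@ESC p1@ESC p2@ESC p3@ESC p4@ESC -> at (4,2): 0 [-], cum=3
Total visits = 3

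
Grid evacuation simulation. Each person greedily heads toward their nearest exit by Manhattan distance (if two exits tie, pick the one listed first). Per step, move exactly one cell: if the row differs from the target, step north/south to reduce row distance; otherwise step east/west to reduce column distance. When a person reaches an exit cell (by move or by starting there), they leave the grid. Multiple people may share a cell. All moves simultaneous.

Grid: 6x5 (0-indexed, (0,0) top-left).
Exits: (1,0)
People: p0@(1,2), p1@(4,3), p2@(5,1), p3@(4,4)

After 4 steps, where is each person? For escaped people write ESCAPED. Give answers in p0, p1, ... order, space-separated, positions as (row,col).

Step 1: p0:(1,2)->(1,1) | p1:(4,3)->(3,3) | p2:(5,1)->(4,1) | p3:(4,4)->(3,4)
Step 2: p0:(1,1)->(1,0)->EXIT | p1:(3,3)->(2,3) | p2:(4,1)->(3,1) | p3:(3,4)->(2,4)
Step 3: p0:escaped | p1:(2,3)->(1,3) | p2:(3,1)->(2,1) | p3:(2,4)->(1,4)
Step 4: p0:escaped | p1:(1,3)->(1,2) | p2:(2,1)->(1,1) | p3:(1,4)->(1,3)

ESCAPED (1,2) (1,1) (1,3)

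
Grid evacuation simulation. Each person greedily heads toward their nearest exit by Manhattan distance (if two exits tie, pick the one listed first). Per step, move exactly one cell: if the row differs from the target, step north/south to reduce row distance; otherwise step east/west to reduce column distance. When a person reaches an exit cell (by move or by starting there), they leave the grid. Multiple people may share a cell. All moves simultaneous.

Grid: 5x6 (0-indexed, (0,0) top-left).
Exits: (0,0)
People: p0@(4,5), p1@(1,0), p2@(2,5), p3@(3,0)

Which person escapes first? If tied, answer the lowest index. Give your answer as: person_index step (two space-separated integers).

Answer: 1 1

Derivation:
Step 1: p0:(4,5)->(3,5) | p1:(1,0)->(0,0)->EXIT | p2:(2,5)->(1,5) | p3:(3,0)->(2,0)
Step 2: p0:(3,5)->(2,5) | p1:escaped | p2:(1,5)->(0,5) | p3:(2,0)->(1,0)
Step 3: p0:(2,5)->(1,5) | p1:escaped | p2:(0,5)->(0,4) | p3:(1,0)->(0,0)->EXIT
Step 4: p0:(1,5)->(0,5) | p1:escaped | p2:(0,4)->(0,3) | p3:escaped
Step 5: p0:(0,5)->(0,4) | p1:escaped | p2:(0,3)->(0,2) | p3:escaped
Step 6: p0:(0,4)->(0,3) | p1:escaped | p2:(0,2)->(0,1) | p3:escaped
Step 7: p0:(0,3)->(0,2) | p1:escaped | p2:(0,1)->(0,0)->EXIT | p3:escaped
Step 8: p0:(0,2)->(0,1) | p1:escaped | p2:escaped | p3:escaped
Step 9: p0:(0,1)->(0,0)->EXIT | p1:escaped | p2:escaped | p3:escaped
Exit steps: [9, 1, 7, 3]
First to escape: p1 at step 1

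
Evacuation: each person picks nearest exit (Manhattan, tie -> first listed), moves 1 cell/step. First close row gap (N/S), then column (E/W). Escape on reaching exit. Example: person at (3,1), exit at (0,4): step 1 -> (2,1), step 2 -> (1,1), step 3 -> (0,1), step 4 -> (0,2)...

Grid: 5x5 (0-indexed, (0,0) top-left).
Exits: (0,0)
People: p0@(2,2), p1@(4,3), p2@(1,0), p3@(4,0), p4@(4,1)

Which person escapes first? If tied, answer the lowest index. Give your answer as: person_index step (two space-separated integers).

Answer: 2 1

Derivation:
Step 1: p0:(2,2)->(1,2) | p1:(4,3)->(3,3) | p2:(1,0)->(0,0)->EXIT | p3:(4,0)->(3,0) | p4:(4,1)->(3,1)
Step 2: p0:(1,2)->(0,2) | p1:(3,3)->(2,3) | p2:escaped | p3:(3,0)->(2,0) | p4:(3,1)->(2,1)
Step 3: p0:(0,2)->(0,1) | p1:(2,3)->(1,3) | p2:escaped | p3:(2,0)->(1,0) | p4:(2,1)->(1,1)
Step 4: p0:(0,1)->(0,0)->EXIT | p1:(1,3)->(0,3) | p2:escaped | p3:(1,0)->(0,0)->EXIT | p4:(1,1)->(0,1)
Step 5: p0:escaped | p1:(0,3)->(0,2) | p2:escaped | p3:escaped | p4:(0,1)->(0,0)->EXIT
Step 6: p0:escaped | p1:(0,2)->(0,1) | p2:escaped | p3:escaped | p4:escaped
Step 7: p0:escaped | p1:(0,1)->(0,0)->EXIT | p2:escaped | p3:escaped | p4:escaped
Exit steps: [4, 7, 1, 4, 5]
First to escape: p2 at step 1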